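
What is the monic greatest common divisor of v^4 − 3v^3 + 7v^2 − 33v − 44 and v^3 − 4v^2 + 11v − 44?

Euclidean algorithm in ℚ[v]:
  v^4 − 3v^3 + 7v^2 − 33v − 44 = (v + 1)(v^3 − 4v^2 + 11v − 44) + (0)
The last nonzero remainder v^3 − 4v^2 + 11v − 44 is already monic.

v^3 − 4v^2 + 11v − 44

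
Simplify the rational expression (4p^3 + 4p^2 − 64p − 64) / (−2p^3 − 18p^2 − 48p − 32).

(−2p + 8)/(p + 4)

Repeated division with remainder:
  4p^3 + 4p^2 − 64p − 64 = (−2)(−2p^3 − 18p^2 − 48p − 32) + (−32p^2 − 160p − 128)
  −2p^3 − 18p^2 − 48p − 32 = ((1/16)p + 1/4)(−32p^2 − 160p − 128) + (0)
Last nonzero remainder: −32p^2 − 160p − 128. Dividing through by −32 gives the monic gcd p^2 + 5p + 4.
Cancel p^2 + 5p + 4 from numerator and denominator to get the reduced form.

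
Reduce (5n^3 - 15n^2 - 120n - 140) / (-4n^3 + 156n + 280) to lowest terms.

(-5n - 10)/(4n + 20)

Euclidean algorithm in ℚ[n]:
  5n^3 - 15n^2 - 120n - 140 = (-5/4)(-4n^3 + 156n + 280) + (-15n^2 + 75n + 210)
  -4n^3 + 156n + 280 = ((4/15)n + 4/3)(-15n^2 + 75n + 210) + (0)
Last nonzero remainder: -15n^2 + 75n + 210. Dividing through by -15 gives the monic gcd n^2 - 5n - 14.
Cancel n^2 - 5n - 14 from numerator and denominator to get the reduced form.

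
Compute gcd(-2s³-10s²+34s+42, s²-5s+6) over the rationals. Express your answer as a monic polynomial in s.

Apply the Euclidean algorithm:
  -2s³-10s²+34s+42 = (-2s-20)(s²-5s+6) + (-54s+162)
  s²-5s+6 = (-(1/54)s+1/27)(-54s+162) + (0)
Last nonzero remainder: -54s+162. Dividing through by -54 gives the monic gcd s-3.

s-3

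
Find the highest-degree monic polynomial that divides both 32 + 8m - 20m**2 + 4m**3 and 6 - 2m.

Apply the Euclidean algorithm:
  4m**3 - 20m**2 + 8m + 32 = (-2m**2 + 4m + 8)(-2m + 6) + (-16)
  -2m + 6 = ((1/8)m - 3/8)(-16) + (0)
The last nonzero remainder is the constant -16, so the polynomials are coprime and gcd = 1.

1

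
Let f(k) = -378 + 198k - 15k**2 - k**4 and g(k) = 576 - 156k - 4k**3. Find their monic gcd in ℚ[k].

-3 + k

Apply the Euclidean algorithm:
  -k**4 - 15k**2 + 198k - 378 = ((1/4)k)(-4k**3 - 156k + 576) + (24k**2 + 54k - 378)
  -4k**3 - 156k + 576 = (-(1/6)k + 3/8)(24k**2 + 54k - 378) + (-(957/4)k + 2871/4)
  24k**2 + 54k - 378 = (-(32/319)k - 168/319)(-(957/4)k + 2871/4) + (0)
Last nonzero remainder: -(957/4)k + 2871/4. Dividing through by -957/4 gives the monic gcd k - 3.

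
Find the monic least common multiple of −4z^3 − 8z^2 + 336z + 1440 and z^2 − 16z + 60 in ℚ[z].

z^4 − 4z^3 − 96z^2 + 144z + 2160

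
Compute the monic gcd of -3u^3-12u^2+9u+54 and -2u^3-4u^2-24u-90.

u+3

Euclidean algorithm in ℚ[u]:
  -3u^3-12u^2+9u+54 = (3/2)(-2u^3-4u^2-24u-90) + (-6u^2+45u+189)
  -2u^3-4u^2-24u-90 = ((1/3)u+19/6)(-6u^2+45u+189) + (-(459/2)u-1377/2)
  -6u^2+45u+189 = ((4/153)u-14/51)(-(459/2)u-1377/2) + (0)
Last nonzero remainder: -(459/2)u-1377/2. Dividing through by -459/2 gives the monic gcd u+3.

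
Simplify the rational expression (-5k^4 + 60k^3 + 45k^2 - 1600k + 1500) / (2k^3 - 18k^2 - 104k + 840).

(-5k^2 - 20k + 25)/(2k + 14)

By polynomial division,
  -5k^4 + 60k^3 + 45k^2 - 1600k + 1500 = (-(5/2)k + 15/2)(2k^3 - 18k^2 - 104k + 840) + (-80k^2 + 1280k - 4800)
  2k^3 - 18k^2 - 104k + 840 = (-(1/40)k - 7/40)(-80k^2 + 1280k - 4800) + (0)
Last nonzero remainder: -80k^2 + 1280k - 4800. Dividing through by -80 gives the monic gcd k^2 - 16k + 60.
Cancel k^2 - 16k + 60 from numerator and denominator to get the reduced form.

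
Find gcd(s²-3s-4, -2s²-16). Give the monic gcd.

1

Repeated division with remainder:
  s²-3s-4 = (-1/2)(-2s²-16) + (-3s-12)
  -2s²-16 = ((2/3)s-8/3)(-3s-12) + (-48)
  -3s-12 = ((1/16)s+1/4)(-48) + (0)
The last nonzero remainder is the constant -48, so the polynomials are coprime and gcd = 1.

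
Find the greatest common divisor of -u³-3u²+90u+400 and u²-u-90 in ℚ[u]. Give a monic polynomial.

u-10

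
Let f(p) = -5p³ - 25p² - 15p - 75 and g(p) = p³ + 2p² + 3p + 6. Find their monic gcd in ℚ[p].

By polynomial division,
  -5p³ - 25p² - 15p - 75 = (-5)(p³ + 2p² + 3p + 6) + (-15p² - 45)
  p³ + 2p² + 3p + 6 = (-(1/15)p - 2/15)(-15p² - 45) + (0)
Last nonzero remainder: -15p² - 45. Dividing through by -15 gives the monic gcd p² + 3.

p² + 3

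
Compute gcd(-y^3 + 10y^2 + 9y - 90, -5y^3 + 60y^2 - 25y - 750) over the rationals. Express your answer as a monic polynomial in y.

y^2 - 7y - 30

Apply the Euclidean algorithm:
  -y^3 + 10y^2 + 9y - 90 = (1/5)(-5y^3 + 60y^2 - 25y - 750) + (-2y^2 + 14y + 60)
  -5y^3 + 60y^2 - 25y - 750 = ((5/2)y - 25/2)(-2y^2 + 14y + 60) + (0)
Last nonzero remainder: -2y^2 + 14y + 60. Dividing through by -2 gives the monic gcd y^2 - 7y - 30.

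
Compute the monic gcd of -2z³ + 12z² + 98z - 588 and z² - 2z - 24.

z - 6

Repeated division with remainder:
  -2z³ + 12z² + 98z - 588 = (-2z + 8)(z² - 2z - 24) + (66z - 396)
  z² - 2z - 24 = ((1/66)z + 2/33)(66z - 396) + (0)
Last nonzero remainder: 66z - 396. Dividing through by 66 gives the monic gcd z - 6.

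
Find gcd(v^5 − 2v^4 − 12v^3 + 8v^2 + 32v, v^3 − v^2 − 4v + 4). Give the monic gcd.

v^2 − 4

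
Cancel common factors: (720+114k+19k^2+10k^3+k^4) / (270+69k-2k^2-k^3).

By polynomial division,
  k^4+10k^3+19k^2+114k+720 = (-k-8)(-k^3-2k^2+69k+270) + (72k^2+936k+2880)
  -k^3-2k^2+69k+270 = (-(1/72)k+11/72)(72k^2+936k+2880) + (-34k-170)
  72k^2+936k+2880 = (-(36/17)k-288/17)(-34k-170) + (0)
Last nonzero remainder: -34k-170. Dividing through by -34 gives the monic gcd k+5.
Cancel k+5 from numerator and denominator to get the reduced form.

(-144+6k-5k^2-k^3)/(-54-3k+k^2)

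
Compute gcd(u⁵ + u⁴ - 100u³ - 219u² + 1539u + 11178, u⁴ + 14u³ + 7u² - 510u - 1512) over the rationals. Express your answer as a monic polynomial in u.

u² + 3u - 54

Apply the Euclidean algorithm:
  u⁵ + u⁴ - 100u³ - 219u² + 1539u + 11178 = (u - 13)(u⁴ + 14u³ + 7u² - 510u - 1512) + (75u³ + 382u² - 3579u - 8478)
  u⁴ + 14u³ + 7u² - 510u - 1512 = ((1/75)u + 668/5625)(75u³ + 382u² - 3579u - 8478) + ((52624/5625)u² + (52624/1875)u - 315744/625)
  75u³ + 382u² - 3579u - 8478 = ((421875/52624)u + 883125/52624)((52624/5625)u² + (52624/1875)u - 315744/625) + (0)
Last nonzero remainder: (52624/5625)u² + (52624/1875)u - 315744/625. Dividing through by 52624/5625 gives the monic gcd u² + 3u - 54.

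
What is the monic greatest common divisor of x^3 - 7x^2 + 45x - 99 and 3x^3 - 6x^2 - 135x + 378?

x - 3

By polynomial division,
  x^3 - 7x^2 + 45x - 99 = (1/3)(3x^3 - 6x^2 - 135x + 378) + (-5x^2 + 90x - 225)
  3x^3 - 6x^2 - 135x + 378 = (-(3/5)x - 48/5)(-5x^2 + 90x - 225) + (594x - 1782)
  -5x^2 + 90x - 225 = (-(5/594)x + 25/198)(594x - 1782) + (0)
Last nonzero remainder: 594x - 1782. Dividing through by 594 gives the monic gcd x - 3.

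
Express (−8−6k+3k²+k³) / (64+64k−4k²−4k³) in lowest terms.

(2−k)/(−16+4k)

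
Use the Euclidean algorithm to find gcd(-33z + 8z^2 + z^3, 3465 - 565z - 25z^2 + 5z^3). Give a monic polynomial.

Euclidean algorithm in ℚ[z]:
  z^3 + 8z^2 - 33z = (1/5)(5z^3 - 25z^2 - 565z + 3465) + (13z^2 + 80z - 693)
  5z^3 - 25z^2 - 565z + 3465 = ((5/13)z - 725/169)(13z^2 + 80z - 693) + ((7560/169)z + 83160/169)
  13z^2 + 80z - 693 = ((2197/7560)z - 169/120)((7560/169)z + 83160/169) + (0)
Last nonzero remainder: (7560/169)z + 83160/169. Dividing through by 7560/169 gives the monic gcd z + 11.

11 + z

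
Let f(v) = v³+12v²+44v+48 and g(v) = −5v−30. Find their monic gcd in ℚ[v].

By polynomial division,
  v³+12v²+44v+48 = (−(1/5)v²−(6/5)v−8/5)(−5v−30) + (0)
Last nonzero remainder: −5v−30. Dividing through by −5 gives the monic gcd v+6.

v+6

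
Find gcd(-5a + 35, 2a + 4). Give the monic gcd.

1

Euclidean algorithm in ℚ[a]:
  -5a + 35 = (-5/2)(2a + 4) + (45)
  2a + 4 = ((2/45)a + 4/45)(45) + (0)
The last nonzero remainder is the constant 45, so the polynomials are coprime and gcd = 1.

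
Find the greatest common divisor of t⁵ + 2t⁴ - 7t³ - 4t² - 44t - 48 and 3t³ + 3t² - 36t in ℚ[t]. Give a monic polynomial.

Apply the Euclidean algorithm:
  t⁵ + 2t⁴ - 7t³ - 4t² - 44t - 48 = ((1/3)t² + (1/3)t + 4/3)(3t³ + 3t² - 36t) + (4t² + 4t - 48)
  3t³ + 3t² - 36t = ((3/4)t)(4t² + 4t - 48) + (0)
Last nonzero remainder: 4t² + 4t - 48. Dividing through by 4 gives the monic gcd t² + t - 12.

t² + t - 12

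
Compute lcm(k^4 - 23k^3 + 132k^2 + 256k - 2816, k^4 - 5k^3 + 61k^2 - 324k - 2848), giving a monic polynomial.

Repeated division with remainder:
  k^4 - 23k^3 + 132k^2 + 256k - 2816 = (k^4 - 5k^3 + 61k^2 - 324k - 2848) + (-18k^3 + 71k^2 + 580k + 32)
  k^4 - 5k^3 + 61k^2 - 324k - 2848 = (-(1/18)k + 19/324)(-18k^3 + 71k^2 + 580k + 32) + ((28855/324)k^2 - (28855/81)k - 230840/81)
  -18k^3 + 71k^2 + 580k + 32 = (-(5832/28855)k - 324/28855)((28855/324)k^2 - (28855/81)k - 230840/81) + (0)
Last nonzero remainder: (28855/324)k^2 - (28855/81)k - 230840/81. Dividing through by 28855/324 gives the monic gcd k^2 - 4k - 32.
Then lcm(f, g) = f·g / gcd(f, g); expanding and making the result monic gives the answer.

k^6 - 24k^5 + 244k^4 - 1923k^3 + 8676k^2 + 25600k - 250624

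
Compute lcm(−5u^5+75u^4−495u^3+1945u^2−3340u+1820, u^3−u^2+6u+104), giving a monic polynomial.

u^6−11u^5+39u^4+7u^3−888u^2+2308u−1456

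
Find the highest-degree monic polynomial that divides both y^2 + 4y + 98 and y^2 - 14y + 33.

1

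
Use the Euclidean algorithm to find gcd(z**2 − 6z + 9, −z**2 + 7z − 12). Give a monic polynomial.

z − 3

By polynomial division,
  z**2 − 6z + 9 = (−1)(−z**2 + 7z − 12) + (z − 3)
  −z**2 + 7z − 12 = (−z + 4)(z − 3) + (0)
The last nonzero remainder z − 3 is already monic.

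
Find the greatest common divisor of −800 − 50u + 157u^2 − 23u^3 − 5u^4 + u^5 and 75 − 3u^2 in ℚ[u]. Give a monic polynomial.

−25 + u^2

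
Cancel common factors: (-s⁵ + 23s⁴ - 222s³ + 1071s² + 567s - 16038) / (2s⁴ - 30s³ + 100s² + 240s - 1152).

(-s³ + 20s² - 180s + 891)/(2s² - 24s + 64)

Repeated division with remainder:
  -s⁵ + 23s⁴ - 222s³ + 1071s² + 567s - 16038 = (-(1/2)s + 4)(2s⁴ - 30s³ + 100s² + 240s - 1152) + (-52s³ + 791s² - 969s - 11430)
  2s⁴ - 30s³ + 100s² + 240s - 1152 = (-(1/26)s - 11/1352)(-52s³ + 791s² - 969s - 11430) + ((93513/1352)s² - (280539/1352)s - 841617/676)
  -52s³ + 791s² - 969s - 11430 = (-(70304/93513)s + 858520/93513)((93513/1352)s² - (280539/1352)s - 841617/676) + (0)
Last nonzero remainder: (93513/1352)s² - (280539/1352)s - 841617/676. Dividing through by 93513/1352 gives the monic gcd s² - 3s - 18.
Cancel s² - 3s - 18 from numerator and denominator to get the reduced form.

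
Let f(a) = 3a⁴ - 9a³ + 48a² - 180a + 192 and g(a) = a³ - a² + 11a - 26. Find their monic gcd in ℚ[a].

Euclidean algorithm in ℚ[a]:
  3a⁴ - 9a³ + 48a² - 180a + 192 = (3a - 6)(a³ - a² + 11a - 26) + (9a² - 36a + 36)
  a³ - a² + 11a - 26 = ((1/9)a + 1/3)(9a² - 36a + 36) + (19a - 38)
  9a² - 36a + 36 = ((9/19)a - 18/19)(19a - 38) + (0)
Last nonzero remainder: 19a - 38. Dividing through by 19 gives the monic gcd a - 2.

a - 2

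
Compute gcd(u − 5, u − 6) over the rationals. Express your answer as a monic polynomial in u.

1

Repeated division with remainder:
  u − 5 = (u − 6) + (1)
  u − 6 = (u − 6)(1) + (0)
The last nonzero remainder is the constant 1, so the polynomials are coprime and gcd = 1.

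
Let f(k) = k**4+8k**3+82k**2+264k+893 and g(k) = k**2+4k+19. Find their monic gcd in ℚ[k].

Apply the Euclidean algorithm:
  k**4+8k**3+82k**2+264k+893 = (k**2+4k+47)(k**2+4k+19) + (0)
The last nonzero remainder k**2+4k+19 is already monic.

k**2+4k+19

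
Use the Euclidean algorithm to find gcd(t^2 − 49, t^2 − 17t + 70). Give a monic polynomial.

By polynomial division,
  t^2 − 49 = (t^2 − 17t + 70) + (17t − 119)
  t^2 − 17t + 70 = ((1/17)t − 10/17)(17t − 119) + (0)
Last nonzero remainder: 17t − 119. Dividing through by 17 gives the monic gcd t − 7.

t − 7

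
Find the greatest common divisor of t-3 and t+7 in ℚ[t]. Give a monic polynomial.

Apply the Euclidean algorithm:
  t-3 = (t+7) + (-10)
  t+7 = (-(1/10)t-7/10)(-10) + (0)
The last nonzero remainder is the constant -10, so the polynomials are coprime and gcd = 1.

1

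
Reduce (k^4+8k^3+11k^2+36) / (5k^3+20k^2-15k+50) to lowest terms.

(k^2+9k+18)/(5k+25)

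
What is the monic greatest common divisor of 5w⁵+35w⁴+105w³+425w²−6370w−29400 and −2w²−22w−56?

w²+11w+28

Euclidean algorithm in ℚ[w]:
  5w⁵+35w⁴+105w³+425w²−6370w−29400 = (−(5/2)w³+10w²−(185/2)w+525)(−2w²−22w−56) + (0)
Last nonzero remainder: −2w²−22w−56. Dividing through by −2 gives the monic gcd w²+11w+28.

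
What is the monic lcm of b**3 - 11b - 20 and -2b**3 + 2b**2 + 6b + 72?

Apply the Euclidean algorithm:
  b**3 - 11b - 20 = (-1/2)(-2b**3 + 2b**2 + 6b + 72) + (b**2 - 8b + 16)
  -2b**3 + 2b**2 + 6b + 72 = (-2b - 14)(b**2 - 8b + 16) + (-74b + 296)
  b**2 - 8b + 16 = (-(1/74)b + 2/37)(-74b + 296) + (0)
Last nonzero remainder: -74b + 296. Dividing through by -74 gives the monic gcd b - 4.
Then lcm(f, g) = f·g / gcd(f, g); expanding and making the result monic gives the answer.

b**5 + 3b**4 - 2b**3 - 53b**2 - 159b - 180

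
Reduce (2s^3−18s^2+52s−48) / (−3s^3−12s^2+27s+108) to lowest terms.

(−2s^2+12s−16)/(3s^2+21s+36)

Apply the Euclidean algorithm:
  2s^3−18s^2+52s−48 = (−2/3)(−3s^3−12s^2+27s+108) + (−26s^2+70s+24)
  −3s^3−12s^2+27s+108 = ((3/26)s+261/338)(−26s^2+70s+24) + (−(5040/169)s+15120/169)
  −26s^2+70s+24 = ((2197/2520)s+169/630)(−(5040/169)s+15120/169) + (0)
Last nonzero remainder: −(5040/169)s+15120/169. Dividing through by −5040/169 gives the monic gcd s−3.
Cancel s−3 from numerator and denominator to get the reduced form.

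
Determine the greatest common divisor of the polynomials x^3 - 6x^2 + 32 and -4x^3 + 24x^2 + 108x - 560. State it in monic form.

x - 4

Apply the Euclidean algorithm:
  x^3 - 6x^2 + 32 = (-1/4)(-4x^3 + 24x^2 + 108x - 560) + (27x - 108)
  -4x^3 + 24x^2 + 108x - 560 = (-(4/27)x^2 + (8/27)x + 140/27)(27x - 108) + (0)
Last nonzero remainder: 27x - 108. Dividing through by 27 gives the monic gcd x - 4.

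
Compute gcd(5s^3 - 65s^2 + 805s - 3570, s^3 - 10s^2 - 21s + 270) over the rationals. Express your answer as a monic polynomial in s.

Apply the Euclidean algorithm:
  5s^3 - 65s^2 + 805s - 3570 = (5)(s^3 - 10s^2 - 21s + 270) + (-15s^2 + 910s - 4920)
  s^3 - 10s^2 - 21s + 270 = (-(1/15)s - 152/45)(-15s^2 + 910s - 4920) + ((24523/9)s - 49046/3)
  -15s^2 + 910s - 4920 = (-(135/24523)s + 7380/24523)((24523/9)s - 49046/3) + (0)
Last nonzero remainder: (24523/9)s - 49046/3. Dividing through by 24523/9 gives the monic gcd s - 6.

s - 6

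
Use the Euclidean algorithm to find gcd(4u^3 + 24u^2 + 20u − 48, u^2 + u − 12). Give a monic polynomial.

Euclidean algorithm in ℚ[u]:
  4u^3 + 24u^2 + 20u − 48 = (4u + 20)(u^2 + u − 12) + (48u + 192)
  u^2 + u − 12 = ((1/48)u − 1/16)(48u + 192) + (0)
Last nonzero remainder: 48u + 192. Dividing through by 48 gives the monic gcd u + 4.

u + 4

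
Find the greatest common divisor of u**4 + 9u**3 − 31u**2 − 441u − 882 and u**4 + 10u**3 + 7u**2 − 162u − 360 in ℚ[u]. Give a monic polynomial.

By polynomial division,
  u**4 + 9u**3 − 31u**2 − 441u − 882 = (u**4 + 10u**3 + 7u**2 − 162u − 360) + (−u**3 − 38u**2 − 279u − 522)
  u**4 + 10u**3 + 7u**2 − 162u − 360 = (−u + 28)(−u**3 − 38u**2 − 279u − 522) + (792u**2 + 7128u + 14256)
  −u**3 − 38u**2 − 279u − 522 = (−(1/792)u − 29/792)(792u**2 + 7128u + 14256) + (0)
Last nonzero remainder: 792u**2 + 7128u + 14256. Dividing through by 792 gives the monic gcd u**2 + 9u + 18.

u**2 + 9u + 18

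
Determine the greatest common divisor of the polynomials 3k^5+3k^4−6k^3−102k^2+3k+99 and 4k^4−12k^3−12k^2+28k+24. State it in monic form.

Euclidean algorithm in ℚ[k]:
  3k^5+3k^4−6k^3−102k^2+3k+99 = ((3/4)k+3)(4k^4−12k^3−12k^2+28k+24) + (39k^3−87k^2−99k+27)
  4k^4−12k^3−12k^2+28k+24 = ((4/39)k−40/507)(39k^3−87k^2−99k+27) + (−(1472/169)k^2+(2944/169)k+4416/169)
  39k^3−87k^2−99k+27 = (−(6591/1472)k+1521/1472)(−(1472/169)k^2+(2944/169)k+4416/169) + (0)
Last nonzero remainder: −(1472/169)k^2+(2944/169)k+4416/169. Dividing through by −1472/169 gives the monic gcd k^2−2k−3.

k^2−2k−3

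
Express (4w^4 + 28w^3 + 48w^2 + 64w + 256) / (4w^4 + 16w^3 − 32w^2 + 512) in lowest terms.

(w^2 − w + 4)/(w^2 − 4w + 8)

Euclidean algorithm in ℚ[w]:
  4w^4 + 28w^3 + 48w^2 + 64w + 256 = (4w^4 + 16w^3 − 32w^2 + 512) + (12w^3 + 80w^2 + 64w − 256)
  4w^4 + 16w^3 − 32w^2 + 512 = ((1/3)w − 8/9)(12w^3 + 80w^2 + 64w − 256) + ((160/9)w^2 + (1280/9)w + 2560/9)
  12w^3 + 80w^2 + 64w − 256 = ((27/40)w − 9/10)((160/9)w^2 + (1280/9)w + 2560/9) + (0)
Last nonzero remainder: (160/9)w^2 + (1280/9)w + 2560/9. Dividing through by 160/9 gives the monic gcd w^2 + 8w + 16.
Cancel w^2 + 8w + 16 from numerator and denominator to get the reduced form.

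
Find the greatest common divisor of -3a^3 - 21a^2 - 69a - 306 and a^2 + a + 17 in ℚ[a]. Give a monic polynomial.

Apply the Euclidean algorithm:
  -3a^3 - 21a^2 - 69a - 306 = (-3a - 18)(a^2 + a + 17) + (0)
The last nonzero remainder a^2 + a + 17 is already monic.

a^2 + a + 17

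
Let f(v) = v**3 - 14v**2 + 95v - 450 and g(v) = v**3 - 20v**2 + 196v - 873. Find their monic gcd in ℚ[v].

v - 9

Repeated division with remainder:
  v**3 - 14v**2 + 95v - 450 = (v**3 - 20v**2 + 196v - 873) + (6v**2 - 101v + 423)
  v**3 - 20v**2 + 196v - 873 = ((1/6)v - 19/36)(6v**2 - 101v + 423) + ((2599/36)v - 2599/4)
  6v**2 - 101v + 423 = ((216/2599)v - 1692/2599)((2599/36)v - 2599/4) + (0)
Last nonzero remainder: (2599/36)v - 2599/4. Dividing through by 2599/36 gives the monic gcd v - 9.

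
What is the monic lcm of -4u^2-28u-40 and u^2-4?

u^3+5u^2-4u-20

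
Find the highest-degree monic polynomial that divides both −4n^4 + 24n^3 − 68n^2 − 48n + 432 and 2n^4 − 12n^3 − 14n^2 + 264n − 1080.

Euclidean algorithm in ℚ[n]:
  −4n^4 + 24n^3 − 68n^2 − 48n + 432 = (−2)(2n^4 − 12n^3 − 14n^2 + 264n − 1080) + (−96n^2 + 480n − 1728)
  2n^4 − 12n^3 − 14n^2 + 264n − 1080 = (−(1/48)n^2 + (1/48)n + 5/8)(−96n^2 + 480n − 1728) + (0)
Last nonzero remainder: −96n^2 + 480n − 1728. Dividing through by −96 gives the monic gcd n^2 − 5n + 18.

n^2 − 5n + 18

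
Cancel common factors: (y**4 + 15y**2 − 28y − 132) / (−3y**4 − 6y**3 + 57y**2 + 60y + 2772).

Repeated division with remainder:
  y**4 + 15y**2 − 28y − 132 = (−1/3)(−3y**4 − 6y**3 + 57y**2 + 60y + 2772) + (−2y**3 + 34y**2 − 8y + 792)
  −3y**4 − 6y**3 + 57y**2 + 60y + 2772 = ((3/2)y + 57/2)(−2y**3 + 34y**2 − 8y + 792) + (−900y**2 − 900y − 19800)
  −2y**3 + 34y**2 − 8y + 792 = ((1/450)y − 1/25)(−900y**2 − 900y − 19800) + (0)
Last nonzero remainder: −900y**2 − 900y − 19800. Dividing through by −900 gives the monic gcd y**2 + y + 22.
Cancel y**2 + y + 22 from numerator and denominator to get the reduced form.

(−y**2 + y + 6)/(3y**2 + 3y − 126)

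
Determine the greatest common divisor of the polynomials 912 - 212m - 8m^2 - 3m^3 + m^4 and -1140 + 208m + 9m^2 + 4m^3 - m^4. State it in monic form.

-228 - 4m + m^2 + m^3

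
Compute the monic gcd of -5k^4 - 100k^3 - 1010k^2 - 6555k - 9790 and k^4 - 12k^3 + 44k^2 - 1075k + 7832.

k^2 + 7k + 89

Repeated division with remainder:
  -5k^4 - 100k^3 - 1010k^2 - 6555k - 9790 = (-5)(k^4 - 12k^3 + 44k^2 - 1075k + 7832) + (-160k^3 - 790k^2 - 11930k + 29370)
  k^4 - 12k^3 + 44k^2 - 1075k + 7832 = (-(1/160)k + 271/2560)(-160k^3 - 790k^2 - 11930k + 29370) + ((13585/256)k^2 + (95095/256)k + 1209065/256)
  -160k^3 - 790k^2 - 11930k + 29370 = (-(8192/2717)k + 1536/247)((13585/256)k^2 + (95095/256)k + 1209065/256) + (0)
Last nonzero remainder: (13585/256)k^2 + (95095/256)k + 1209065/256. Dividing through by 13585/256 gives the monic gcd k^2 + 7k + 89.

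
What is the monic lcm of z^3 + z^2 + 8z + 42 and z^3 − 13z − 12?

Apply the Euclidean algorithm:
  z^3 + z^2 + 8z + 42 = (z^3 − 13z − 12) + (z^2 + 21z + 54)
  z^3 − 13z − 12 = (z − 21)(z^2 + 21z + 54) + (374z + 1122)
  z^2 + 21z + 54 = ((1/374)z + 9/187)(374z + 1122) + (0)
Last nonzero remainder: 374z + 1122. Dividing through by 374 gives the monic gcd z + 3.
Then lcm(f, g) = f·g / gcd(f, g); expanding and making the result monic gives the answer.

z^5 − 2z^4 + z^3 + 14z^2 − 158z − 168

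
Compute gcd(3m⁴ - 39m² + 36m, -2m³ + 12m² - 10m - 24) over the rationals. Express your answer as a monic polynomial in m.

Euclidean algorithm in ℚ[m]:
  3m⁴ - 39m² + 36m = (-(3/2)m - 9)(-2m³ + 12m² - 10m - 24) + (54m² - 90m - 216)
  -2m³ + 12m² - 10m - 24 = (-(1/27)m + 13/81)(54m² - 90m - 216) + (-(32/9)m + 32/3)
  54m² - 90m - 216 = (-(243/16)m - 81/4)(-(32/9)m + 32/3) + (0)
Last nonzero remainder: -(32/9)m + 32/3. Dividing through by -32/9 gives the monic gcd m - 3.

m - 3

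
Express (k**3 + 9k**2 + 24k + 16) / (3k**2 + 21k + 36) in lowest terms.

(k**2 + 5k + 4)/(3k + 9)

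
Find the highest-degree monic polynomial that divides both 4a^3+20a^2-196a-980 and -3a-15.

Apply the Euclidean algorithm:
  4a^3+20a^2-196a-980 = (-(4/3)a^2+196/3)(-3a-15) + (0)
Last nonzero remainder: -3a-15. Dividing through by -3 gives the monic gcd a+5.

a+5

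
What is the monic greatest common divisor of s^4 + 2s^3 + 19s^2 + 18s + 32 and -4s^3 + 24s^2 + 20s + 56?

Euclidean algorithm in ℚ[s]:
  s^4 + 2s^3 + 19s^2 + 18s + 32 = (-(1/4)s - 2)(-4s^3 + 24s^2 + 20s + 56) + (72s^2 + 72s + 144)
  -4s^3 + 24s^2 + 20s + 56 = (-(1/18)s + 7/18)(72s^2 + 72s + 144) + (0)
Last nonzero remainder: 72s^2 + 72s + 144. Dividing through by 72 gives the monic gcd s^2 + s + 2.

s^2 + s + 2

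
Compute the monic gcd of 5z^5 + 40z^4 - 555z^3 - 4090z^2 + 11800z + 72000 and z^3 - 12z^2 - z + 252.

z^2 - 5z - 36

By polynomial division,
  5z^5 + 40z^4 - 555z^3 - 4090z^2 + 11800z + 72000 = (5z^2 + 100z + 650)(z^3 - 12z^2 - z + 252) + (2550z^2 - 12750z - 91800)
  z^3 - 12z^2 - z + 252 = ((1/2550)z - 7/2550)(2550z^2 - 12750z - 91800) + (0)
Last nonzero remainder: 2550z^2 - 12750z - 91800. Dividing through by 2550 gives the monic gcd z^2 - 5z - 36.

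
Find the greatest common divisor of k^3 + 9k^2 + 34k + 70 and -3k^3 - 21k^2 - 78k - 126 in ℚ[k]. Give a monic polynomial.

k^2 + 4k + 14

Repeated division with remainder:
  k^3 + 9k^2 + 34k + 70 = (-1/3)(-3k^3 - 21k^2 - 78k - 126) + (2k^2 + 8k + 28)
  -3k^3 - 21k^2 - 78k - 126 = (-(3/2)k - 9/2)(2k^2 + 8k + 28) + (0)
Last nonzero remainder: 2k^2 + 8k + 28. Dividing through by 2 gives the monic gcd k^2 + 4k + 14.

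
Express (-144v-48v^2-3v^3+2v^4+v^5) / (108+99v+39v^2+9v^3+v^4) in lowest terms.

By polynomial division,
  v^5+2v^4-3v^3-48v^2-144v = (v-7)(v^4+9v^3+39v^2+99v+108) + (21v^3+126v^2+441v+756)
  v^4+9v^3+39v^2+99v+108 = ((1/21)v+1/7)(21v^3+126v^2+441v+756) + (0)
Last nonzero remainder: 21v^3+126v^2+441v+756. Dividing through by 21 gives the monic gcd v^3+6v^2+21v+36.
Cancel v^3+6v^2+21v+36 from numerator and denominator to get the reduced form.

(-4v+v^2)/(3+v)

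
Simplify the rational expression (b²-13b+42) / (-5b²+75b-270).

Repeated division with remainder:
  b²-13b+42 = (-1/5)(-5b²+75b-270) + (2b-12)
  -5b²+75b-270 = (-(5/2)b+45/2)(2b-12) + (0)
Last nonzero remainder: 2b-12. Dividing through by 2 gives the monic gcd b-6.
Cancel b-6 from numerator and denominator to get the reduced form.

(-b+7)/(5b-45)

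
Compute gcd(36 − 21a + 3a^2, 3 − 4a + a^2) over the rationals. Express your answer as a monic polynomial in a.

−3 + a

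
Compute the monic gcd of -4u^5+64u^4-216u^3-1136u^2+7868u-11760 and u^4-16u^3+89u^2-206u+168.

Euclidean algorithm in ℚ[u]:
  -4u^5+64u^4-216u^3-1136u^2+7868u-11760 = (-4u)(u^4-16u^3+89u^2-206u+168) + (140u^3-1960u^2+8540u-11760)
  u^4-16u^3+89u^2-206u+168 = ((1/140)u-1/70)(140u^3-1960u^2+8540u-11760) + (0)
Last nonzero remainder: 140u^3-1960u^2+8540u-11760. Dividing through by 140 gives the monic gcd u^3-14u^2+61u-84.

u^3-14u^2+61u-84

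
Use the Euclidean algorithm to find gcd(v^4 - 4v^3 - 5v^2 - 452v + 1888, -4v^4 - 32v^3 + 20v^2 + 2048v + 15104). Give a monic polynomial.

v^3 - 5v - 472

Repeated division with remainder:
  v^4 - 4v^3 - 5v^2 - 452v + 1888 = (-1/4)(-4v^4 - 32v^3 + 20v^2 + 2048v + 15104) + (-12v^3 + 60v + 5664)
  -4v^4 - 32v^3 + 20v^2 + 2048v + 15104 = ((1/3)v + 8/3)(-12v^3 + 60v + 5664) + (0)
Last nonzero remainder: -12v^3 + 60v + 5664. Dividing through by -12 gives the monic gcd v^3 - 5v - 472.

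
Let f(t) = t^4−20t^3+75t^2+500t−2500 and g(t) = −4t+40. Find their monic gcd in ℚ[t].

Repeated division with remainder:
  t^4−20t^3+75t^2+500t−2500 = (−(1/4)t^3+(5/2)t^2+(25/4)t−125/2)(−4t+40) + (0)
Last nonzero remainder: −4t+40. Dividing through by −4 gives the monic gcd t−10.

t−10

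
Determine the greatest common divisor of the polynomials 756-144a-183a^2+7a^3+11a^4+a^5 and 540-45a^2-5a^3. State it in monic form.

-18+3a+a^2

Repeated division with remainder:
  a^5+11a^4+7a^3-183a^2-144a+756 = (-(1/5)a^2-(2/5)a+11/5)(-5a^3-45a^2+540) + (24a^2+72a-432)
  -5a^3-45a^2+540 = (-(5/24)a-5/4)(24a^2+72a-432) + (0)
Last nonzero remainder: 24a^2+72a-432. Dividing through by 24 gives the monic gcd a^2+3a-18.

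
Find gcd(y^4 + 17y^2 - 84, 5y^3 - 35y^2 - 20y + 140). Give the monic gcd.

Repeated division with remainder:
  y^4 + 17y^2 - 84 = ((1/5)y + 7/5)(5y^3 - 35y^2 - 20y + 140) + (70y^2 - 280)
  5y^3 - 35y^2 - 20y + 140 = ((1/14)y - 1/2)(70y^2 - 280) + (0)
Last nonzero remainder: 70y^2 - 280. Dividing through by 70 gives the monic gcd y^2 - 4.

y^2 - 4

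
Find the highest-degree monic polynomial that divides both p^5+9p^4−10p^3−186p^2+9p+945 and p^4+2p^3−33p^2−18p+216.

p^2−9

Apply the Euclidean algorithm:
  p^5+9p^4−10p^3−186p^2+9p+945 = (p+7)(p^4+2p^3−33p^2−18p+216) + (9p^3+63p^2−81p−567)
  p^4+2p^3−33p^2−18p+216 = ((1/9)p−5/9)(9p^3+63p^2−81p−567) + (11p^2−99)
  9p^3+63p^2−81p−567 = ((9/11)p+63/11)(11p^2−99) + (0)
Last nonzero remainder: 11p^2−99. Dividing through by 11 gives the monic gcd p^2−9.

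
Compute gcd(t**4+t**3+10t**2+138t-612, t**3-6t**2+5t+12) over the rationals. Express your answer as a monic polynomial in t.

Euclidean algorithm in ℚ[t]:
  t**4+t**3+10t**2+138t-612 = (t+7)(t**3-6t**2+5t+12) + (47t**2+91t-696)
  t**3-6t**2+5t+12 = ((1/47)t-373/2209)(47t**2+91t-696) + ((77700/2209)t-233100/2209)
  47t**2+91t-696 = ((103823/77700)t+128122/19425)((77700/2209)t-233100/2209) + (0)
Last nonzero remainder: (77700/2209)t-233100/2209. Dividing through by 77700/2209 gives the monic gcd t-3.

t-3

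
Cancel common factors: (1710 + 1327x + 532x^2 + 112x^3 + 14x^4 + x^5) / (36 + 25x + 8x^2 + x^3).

(190 + 63x + 10x^2 + x^3)/(4 + x)

By polynomial division,
  x^5 + 14x^4 + 112x^3 + 532x^2 + 1327x + 1710 = (x^2 + 6x + 39)(x^3 + 8x^2 + 25x + 36) + (34x^2 + 136x + 306)
  x^3 + 8x^2 + 25x + 36 = ((1/34)x + 2/17)(34x^2 + 136x + 306) + (0)
Last nonzero remainder: 34x^2 + 136x + 306. Dividing through by 34 gives the monic gcd x^2 + 4x + 9.
Cancel x^2 + 4x + 9 from numerator and denominator to get the reduced form.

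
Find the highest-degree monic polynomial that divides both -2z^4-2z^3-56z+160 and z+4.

Apply the Euclidean algorithm:
  -2z^4-2z^3-56z+160 = (-2z^3+6z^2-24z+40)(z+4) + (0)
The last nonzero remainder z+4 is already monic.

z+4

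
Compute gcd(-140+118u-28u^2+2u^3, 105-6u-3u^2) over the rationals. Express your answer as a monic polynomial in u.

Apply the Euclidean algorithm:
  2u^3-28u^2+118u-140 = (-(2/3)u+32/3)(-3u^2-6u+105) + (252u-1260)
  -3u^2-6u+105 = (-(1/84)u-1/12)(252u-1260) + (0)
Last nonzero remainder: 252u-1260. Dividing through by 252 gives the monic gcd u-5.

-5+u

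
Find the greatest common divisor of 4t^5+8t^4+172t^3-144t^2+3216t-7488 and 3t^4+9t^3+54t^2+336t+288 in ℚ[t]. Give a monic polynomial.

t^2-2t+24

Repeated division with remainder:
  4t^5+8t^4+172t^3-144t^2+3216t-7488 = ((4/3)t-4/3)(3t^4+9t^3+54t^2+336t+288) + (112t^3-520t^2+3280t-7104)
  3t^4+9t^3+54t^2+336t+288 = ((3/112)t+321/1568)(112t^3-520t^2+3280t-7104) + ((14229/196)t^2-(14229/98)t+85374/49)
  112t^3-520t^2+3280t-7104 = ((21952/14229)t-58016/14229)((14229/196)t^2-(14229/98)t+85374/49) + (0)
Last nonzero remainder: (14229/196)t^2-(14229/98)t+85374/49. Dividing through by 14229/196 gives the monic gcd t^2-2t+24.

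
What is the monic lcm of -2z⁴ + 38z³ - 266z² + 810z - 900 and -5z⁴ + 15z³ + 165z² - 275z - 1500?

By polynomial division,
  -2z⁴ + 38z³ - 266z² + 810z - 900 = (2/5)(-5z⁴ + 15z³ + 165z² - 275z - 1500) + (32z³ - 332z² + 920z - 300)
  -5z⁴ + 15z³ + 165z² - 275z - 1500 = (-(5/32)z - 295/256)(32z³ - 332z² + 920z - 300) + (-(4725/64)z² + (23625/32)z - 118125/64)
  32z³ - 332z² + 920z - 300 = (-(2048/4725)z + 256/1575)(-(4725/64)z² + (23625/32)z - 118125/64) + (0)
Last nonzero remainder: -(4725/64)z² + (23625/32)z - 118125/64. Dividing through by -4725/64 gives the monic gcd z² - 10z + 25.
Then lcm(f, g) = f·g / gcd(f, g); expanding and making the result monic gives the answer.

z⁶ - 12z⁵ + 12z⁴ + 298z³ - 789z² - 1710z + 5400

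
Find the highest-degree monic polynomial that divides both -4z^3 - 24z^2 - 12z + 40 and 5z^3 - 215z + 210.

z - 1

Repeated division with remainder:
  -4z^3 - 24z^2 - 12z + 40 = (-4/5)(5z^3 - 215z + 210) + (-24z^2 - 184z + 208)
  5z^3 - 215z + 210 = (-(5/24)z + 115/72)(-24z^2 - 184z + 208) + ((1100/9)z - 1100/9)
  -24z^2 - 184z + 208 = (-(54/275)z - 468/275)((1100/9)z - 1100/9) + (0)
Last nonzero remainder: (1100/9)z - 1100/9. Dividing through by 1100/9 gives the monic gcd z - 1.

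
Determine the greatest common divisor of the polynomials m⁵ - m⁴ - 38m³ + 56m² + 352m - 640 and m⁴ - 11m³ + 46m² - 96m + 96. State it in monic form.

m² - 8m + 16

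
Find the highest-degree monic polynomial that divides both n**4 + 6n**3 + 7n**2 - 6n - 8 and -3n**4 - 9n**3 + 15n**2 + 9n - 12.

Apply the Euclidean algorithm:
  n**4 + 6n**3 + 7n**2 - 6n - 8 = (-1/3)(-3n**4 - 9n**3 + 15n**2 + 9n - 12) + (3n**3 + 12n**2 - 3n - 12)
  -3n**4 - 9n**3 + 15n**2 + 9n - 12 = (-n + 1)(3n**3 + 12n**2 - 3n - 12) + (0)
Last nonzero remainder: 3n**3 + 12n**2 - 3n - 12. Dividing through by 3 gives the monic gcd n**3 + 4n**2 - n - 4.

n**3 + 4n**2 - n - 4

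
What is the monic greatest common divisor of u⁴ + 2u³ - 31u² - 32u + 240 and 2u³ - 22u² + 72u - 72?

u - 3

Repeated division with remainder:
  u⁴ + 2u³ - 31u² - 32u + 240 = ((1/2)u + 13/2)(2u³ - 22u² + 72u - 72) + (76u² - 464u + 708)
  2u³ - 22u² + 72u - 72 = ((1/38)u - 93/722)(76u² - 464u + 708) + (-(2310/361)u + 6930/361)
  76u² - 464u + 708 = (-(13718/1155)u + 42598/1155)(-(2310/361)u + 6930/361) + (0)
Last nonzero remainder: -(2310/361)u + 6930/361. Dividing through by -2310/361 gives the monic gcd u - 3.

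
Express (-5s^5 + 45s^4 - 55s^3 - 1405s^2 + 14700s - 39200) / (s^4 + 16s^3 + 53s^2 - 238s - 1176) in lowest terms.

(-5s^3 + 60s^2 - 375s + 1400)/(s^2 + 13s + 42)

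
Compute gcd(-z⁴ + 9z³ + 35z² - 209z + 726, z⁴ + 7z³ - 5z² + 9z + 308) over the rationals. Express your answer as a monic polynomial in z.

By polynomial division,
  -z⁴ + 9z³ + 35z² - 209z + 726 = (-1)(z⁴ + 7z³ - 5z² + 9z + 308) + (16z³ + 30z² - 200z + 1034)
  z⁴ + 7z³ - 5z² + 9z + 308 = ((1/16)z + 41/128)(16z³ + 30z² - 200z + 1034) + (-(135/64)z² + (135/16)z - 1485/64)
  16z³ + 30z² - 200z + 1034 = (-(1024/135)z - 6016/135)(-(135/64)z² + (135/16)z - 1485/64) + (0)
Last nonzero remainder: -(135/64)z² + (135/16)z - 1485/64. Dividing through by -135/64 gives the monic gcd z² - 4z + 11.

z² - 4z + 11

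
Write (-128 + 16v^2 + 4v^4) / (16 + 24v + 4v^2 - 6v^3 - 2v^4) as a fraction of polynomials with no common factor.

(-16 - 2v^2)/(2 + 3v + v^2)

Euclidean algorithm in ℚ[v]:
  4v^4 + 16v^2 - 128 = (-2)(-2v^4 - 6v^3 + 4v^2 + 24v + 16) + (-12v^3 + 24v^2 + 48v - 96)
  -2v^4 - 6v^3 + 4v^2 + 24v + 16 = ((1/6)v + 5/6)(-12v^3 + 24v^2 + 48v - 96) + (-24v^2 + 96)
  -12v^3 + 24v^2 + 48v - 96 = ((1/2)v - 1)(-24v^2 + 96) + (0)
Last nonzero remainder: -24v^2 + 96. Dividing through by -24 gives the monic gcd v^2 - 4.
Cancel v^2 - 4 from numerator and denominator to get the reduced form.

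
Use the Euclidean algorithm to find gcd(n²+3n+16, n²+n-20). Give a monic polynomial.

1

Repeated division with remainder:
  n²+3n+16 = (n²+n-20) + (2n+36)
  n²+n-20 = ((1/2)n-17/2)(2n+36) + (286)
  2n+36 = ((1/143)n+18/143)(286) + (0)
The last nonzero remainder is the constant 286, so the polynomials are coprime and gcd = 1.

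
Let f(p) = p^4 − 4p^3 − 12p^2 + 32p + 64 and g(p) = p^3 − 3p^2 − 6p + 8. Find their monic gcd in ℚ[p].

Repeated division with remainder:
  p^4 − 4p^3 − 12p^2 + 32p + 64 = (p − 1)(p^3 − 3p^2 − 6p + 8) + (−9p^2 + 18p + 72)
  p^3 − 3p^2 − 6p + 8 = (−(1/9)p + 1/9)(−9p^2 + 18p + 72) + (0)
Last nonzero remainder: −9p^2 + 18p + 72. Dividing through by −9 gives the monic gcd p^2 − 2p − 8.

p^2 − 2p − 8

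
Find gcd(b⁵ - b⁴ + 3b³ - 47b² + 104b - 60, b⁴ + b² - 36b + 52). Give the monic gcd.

Apply the Euclidean algorithm:
  b⁵ - b⁴ + 3b³ - 47b² + 104b - 60 = (b - 1)(b⁴ + b² - 36b + 52) + (2b³ - 10b² + 16b - 8)
  b⁴ + b² - 36b + 52 = ((1/2)b + 5/2)(2b³ - 10b² + 16b - 8) + (18b² - 72b + 72)
  2b³ - 10b² + 16b - 8 = ((1/9)b - 1/9)(18b² - 72b + 72) + (0)
Last nonzero remainder: 18b² - 72b + 72. Dividing through by 18 gives the monic gcd b² - 4b + 4.

b² - 4b + 4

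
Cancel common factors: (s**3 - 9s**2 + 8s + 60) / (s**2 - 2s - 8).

(s**2 - 11s + 30)/(s - 4)

Euclidean algorithm in ℚ[s]:
  s**3 - 9s**2 + 8s + 60 = (s - 7)(s**2 - 2s - 8) + (2s + 4)
  s**2 - 2s - 8 = ((1/2)s - 2)(2s + 4) + (0)
Last nonzero remainder: 2s + 4. Dividing through by 2 gives the monic gcd s + 2.
Cancel s + 2 from numerator and denominator to get the reduced form.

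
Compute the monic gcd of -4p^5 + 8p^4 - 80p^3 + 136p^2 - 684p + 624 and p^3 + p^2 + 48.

p^2 - 3p + 12

Euclidean algorithm in ℚ[p]:
  -4p^5 + 8p^4 - 80p^3 + 136p^2 - 684p + 624 = (-4p^2 + 12p - 92)(p^3 + p^2 + 48) + (420p^2 - 1260p + 5040)
  p^3 + p^2 + 48 = ((1/420)p + 1/105)(420p^2 - 1260p + 5040) + (0)
Last nonzero remainder: 420p^2 - 1260p + 5040. Dividing through by 420 gives the monic gcd p^2 - 3p + 12.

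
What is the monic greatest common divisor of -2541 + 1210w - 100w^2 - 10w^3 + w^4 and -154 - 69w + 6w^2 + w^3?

Euclidean algorithm in ℚ[w]:
  w^4 - 10w^3 - 100w^2 + 1210w - 2541 = (w - 16)(w^3 + 6w^2 - 69w - 154) + (65w^2 + 260w - 5005)
  w^3 + 6w^2 - 69w - 154 = ((1/65)w + 2/65)(65w^2 + 260w - 5005) + (0)
Last nonzero remainder: 65w^2 + 260w - 5005. Dividing through by 65 gives the monic gcd w^2 + 4w - 77.

-77 + 4w + w^2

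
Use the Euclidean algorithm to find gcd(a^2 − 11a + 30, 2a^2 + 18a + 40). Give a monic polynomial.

1

By polynomial division,
  a^2 − 11a + 30 = (1/2)(2a^2 + 18a + 40) + (−20a + 10)
  2a^2 + 18a + 40 = (−(1/10)a − 19/20)(−20a + 10) + (99/2)
  −20a + 10 = (−(40/99)a + 20/99)(99/2) + (0)
The last nonzero remainder is the constant 99/2, so the polynomials are coprime and gcd = 1.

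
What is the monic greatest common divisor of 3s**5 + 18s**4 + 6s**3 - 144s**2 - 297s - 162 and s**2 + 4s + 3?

s**2 + 4s + 3

Euclidean algorithm in ℚ[s]:
  3s**5 + 18s**4 + 6s**3 - 144s**2 - 297s - 162 = (3s**3 + 6s**2 - 27s - 54)(s**2 + 4s + 3) + (0)
The last nonzero remainder s**2 + 4s + 3 is already monic.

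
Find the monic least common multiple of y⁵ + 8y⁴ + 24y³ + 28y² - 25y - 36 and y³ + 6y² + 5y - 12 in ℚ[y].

Apply the Euclidean algorithm:
  y⁵ + 8y⁴ + 24y³ + 28y² - 25y - 36 = (y² + 2y + 7)(y³ + 6y² + 5y - 12) + (-12y² - 36y + 48)
  y³ + 6y² + 5y - 12 = (-(1/12)y - 1/4)(-12y² - 36y + 48) + (0)
Last nonzero remainder: -12y² - 36y + 48. Dividing through by -12 gives the monic gcd y² + 3y - 4.
Then lcm(f, g) = f·g / gcd(f, g); expanding and making the result monic gives the answer.

y⁶ + 11y⁵ + 48y⁴ + 100y³ + 59y² - 111y - 108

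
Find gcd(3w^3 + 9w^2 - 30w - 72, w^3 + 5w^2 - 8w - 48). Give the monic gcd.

w^2 + w - 12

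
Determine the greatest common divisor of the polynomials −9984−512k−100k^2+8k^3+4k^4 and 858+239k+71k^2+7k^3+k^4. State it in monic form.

39+2k+k^2

By polynomial division,
  4k^4+8k^3−100k^2−512k−9984 = (4)(k^4+7k^3+71k^2+239k+858) + (−20k^3−384k^2−1468k−13416)
  k^4+7k^3+71k^2+239k+858 = (−(1/20)k+61/100)(−20k^3−384k^2−1468k−13416) + ((5796/25)k^2+(11592/25)k+226044/25)
  −20k^3−384k^2−1468k−13416 = (−(125/1449)k−2150/1449)((5796/25)k^2+(11592/25)k+226044/25) + (0)
Last nonzero remainder: (5796/25)k^2+(11592/25)k+226044/25. Dividing through by 5796/25 gives the monic gcd k^2+2k+39.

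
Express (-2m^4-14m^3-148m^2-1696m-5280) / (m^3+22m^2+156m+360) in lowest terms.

(-2m^3-2m^2-136m-880)/(m^2+16m+60)

Euclidean algorithm in ℚ[m]:
  -2m^4-14m^3-148m^2-1696m-5280 = (-2m+30)(m^3+22m^2+156m+360) + (-496m^2-5656m-16080)
  m^3+22m^2+156m+360 = (-(1/496)m-657/30752)(-496m^2-5656m-16080) + ((10545/3844)m+31635/1922)
  -496m^2-5656m-16080 = (-(1906624/10545)m-2060384/2109)((10545/3844)m+31635/1922) + (0)
Last nonzero remainder: (10545/3844)m+31635/1922. Dividing through by 10545/3844 gives the monic gcd m+6.
Cancel m+6 from numerator and denominator to get the reduced form.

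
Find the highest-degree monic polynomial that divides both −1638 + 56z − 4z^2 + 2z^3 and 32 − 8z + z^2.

Euclidean algorithm in ℚ[z]:
  2z^3 − 4z^2 + 56z − 1638 = (2z + 12)(z^2 − 8z + 32) + (88z − 2022)
  z^2 − 8z + 32 = ((1/88)z + 659/3872)(88z − 2022) + (728201/1936)
  88z − 2022 = ((170368/728201)z − 3914592/728201)(728201/1936) + (0)
The last nonzero remainder is the constant 728201/1936, so the polynomials are coprime and gcd = 1.

1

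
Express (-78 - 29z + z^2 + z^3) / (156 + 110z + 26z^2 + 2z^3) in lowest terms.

Repeated division with remainder:
  z^3 + z^2 - 29z - 78 = (1/2)(2z^3 + 26z^2 + 110z + 156) + (-12z^2 - 84z - 156)
  2z^3 + 26z^2 + 110z + 156 = (-(1/6)z - 1)(-12z^2 - 84z - 156) + (0)
Last nonzero remainder: -12z^2 - 84z - 156. Dividing through by -12 gives the monic gcd z^2 + 7z + 13.
Cancel z^2 + 7z + 13 from numerator and denominator to get the reduced form.

(-6 + z)/(12 + 2z)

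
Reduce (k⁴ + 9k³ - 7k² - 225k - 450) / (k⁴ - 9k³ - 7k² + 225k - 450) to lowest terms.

Repeated division with remainder:
  k⁴ + 9k³ - 7k² - 225k - 450 = (k⁴ - 9k³ - 7k² + 225k - 450) + (18k³ - 450k)
  k⁴ - 9k³ - 7k² + 225k - 450 = ((1/18)k - 1/2)(18k³ - 450k) + (18k² - 450)
  18k³ - 450k = (k)(18k² - 450) + (0)
Last nonzero remainder: 18k² - 450. Dividing through by 18 gives the monic gcd k² - 25.
Cancel k² - 25 from numerator and denominator to get the reduced form.

(k² + 9k + 18)/(k² - 9k + 18)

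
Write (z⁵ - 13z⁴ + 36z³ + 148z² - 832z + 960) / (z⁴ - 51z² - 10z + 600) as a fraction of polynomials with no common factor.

By polynomial division,
  z⁵ - 13z⁴ + 36z³ + 148z² - 832z + 960 = (z - 13)(z⁴ - 51z² - 10z + 600) + (87z³ - 505z² - 1562z + 8760)
  z⁴ - 51z² - 10z + 600 = ((1/87)z + 505/7569)(87z³ - 505z² - 1562z + 8760) + ((4900/7569)z² - (49000/7569)z + 39200/2523)
  87z³ - 505z² - 1562z + 8760 = ((658503/4900)z + 552537/980)((4900/7569)z² - (49000/7569)z + 39200/2523) + (0)
Last nonzero remainder: (4900/7569)z² - (49000/7569)z + 39200/2523. Dividing through by 4900/7569 gives the monic gcd z² - 10z + 24.
Cancel z² - 10z + 24 from numerator and denominator to get the reduced form.

(z³ - 3z² - 18z + 40)/(z² + 10z + 25)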